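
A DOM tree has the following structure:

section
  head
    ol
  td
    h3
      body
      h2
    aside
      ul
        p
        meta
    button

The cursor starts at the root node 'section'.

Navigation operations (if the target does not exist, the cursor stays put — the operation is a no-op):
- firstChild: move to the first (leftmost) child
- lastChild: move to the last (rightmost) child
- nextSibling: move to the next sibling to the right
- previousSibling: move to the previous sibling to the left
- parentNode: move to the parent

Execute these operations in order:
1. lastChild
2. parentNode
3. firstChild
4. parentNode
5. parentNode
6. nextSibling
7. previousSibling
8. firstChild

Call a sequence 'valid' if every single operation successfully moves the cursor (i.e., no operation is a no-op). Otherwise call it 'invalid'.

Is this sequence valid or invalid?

After 1 (lastChild): td
After 2 (parentNode): section
After 3 (firstChild): head
After 4 (parentNode): section
After 5 (parentNode): section (no-op, stayed)
After 6 (nextSibling): section (no-op, stayed)
After 7 (previousSibling): section (no-op, stayed)
After 8 (firstChild): head

Answer: invalid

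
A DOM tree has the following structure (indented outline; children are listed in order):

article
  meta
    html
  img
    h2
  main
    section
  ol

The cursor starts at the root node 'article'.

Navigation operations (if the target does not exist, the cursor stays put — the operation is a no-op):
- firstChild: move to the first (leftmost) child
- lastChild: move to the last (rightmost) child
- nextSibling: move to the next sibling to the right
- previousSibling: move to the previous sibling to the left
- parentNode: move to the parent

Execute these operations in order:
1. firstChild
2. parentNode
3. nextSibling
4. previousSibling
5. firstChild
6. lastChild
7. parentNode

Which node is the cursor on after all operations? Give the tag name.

After 1 (firstChild): meta
After 2 (parentNode): article
After 3 (nextSibling): article (no-op, stayed)
After 4 (previousSibling): article (no-op, stayed)
After 5 (firstChild): meta
After 6 (lastChild): html
After 7 (parentNode): meta

Answer: meta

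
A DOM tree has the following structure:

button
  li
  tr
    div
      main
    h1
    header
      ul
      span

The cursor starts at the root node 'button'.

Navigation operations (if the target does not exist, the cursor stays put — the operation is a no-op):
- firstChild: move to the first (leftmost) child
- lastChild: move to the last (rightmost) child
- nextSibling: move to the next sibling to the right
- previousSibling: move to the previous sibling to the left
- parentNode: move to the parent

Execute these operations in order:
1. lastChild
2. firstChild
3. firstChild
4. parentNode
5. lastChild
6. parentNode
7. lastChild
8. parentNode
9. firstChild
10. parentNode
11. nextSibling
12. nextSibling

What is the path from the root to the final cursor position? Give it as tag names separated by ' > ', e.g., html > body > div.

After 1 (lastChild): tr
After 2 (firstChild): div
After 3 (firstChild): main
After 4 (parentNode): div
After 5 (lastChild): main
After 6 (parentNode): div
After 7 (lastChild): main
After 8 (parentNode): div
After 9 (firstChild): main
After 10 (parentNode): div
After 11 (nextSibling): h1
After 12 (nextSibling): header

Answer: button > tr > header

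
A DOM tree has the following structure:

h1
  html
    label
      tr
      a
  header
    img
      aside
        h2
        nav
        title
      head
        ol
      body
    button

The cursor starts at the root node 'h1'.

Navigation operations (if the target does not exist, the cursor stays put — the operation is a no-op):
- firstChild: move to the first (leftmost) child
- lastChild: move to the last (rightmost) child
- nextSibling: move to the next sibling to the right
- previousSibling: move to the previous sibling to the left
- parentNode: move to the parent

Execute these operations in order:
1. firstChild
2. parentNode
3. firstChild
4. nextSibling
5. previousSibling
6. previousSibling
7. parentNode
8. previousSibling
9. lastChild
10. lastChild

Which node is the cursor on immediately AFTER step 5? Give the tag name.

After 1 (firstChild): html
After 2 (parentNode): h1
After 3 (firstChild): html
After 4 (nextSibling): header
After 5 (previousSibling): html

Answer: html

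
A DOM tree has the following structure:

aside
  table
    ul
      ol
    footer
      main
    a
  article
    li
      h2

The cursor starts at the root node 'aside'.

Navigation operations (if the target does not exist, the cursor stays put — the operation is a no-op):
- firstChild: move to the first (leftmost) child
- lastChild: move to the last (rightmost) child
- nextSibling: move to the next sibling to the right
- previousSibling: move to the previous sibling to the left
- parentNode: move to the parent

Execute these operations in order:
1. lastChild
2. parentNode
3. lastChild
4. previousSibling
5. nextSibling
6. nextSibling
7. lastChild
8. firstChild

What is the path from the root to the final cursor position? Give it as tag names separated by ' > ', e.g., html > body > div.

Answer: aside > article > li > h2

Derivation:
After 1 (lastChild): article
After 2 (parentNode): aside
After 3 (lastChild): article
After 4 (previousSibling): table
After 5 (nextSibling): article
After 6 (nextSibling): article (no-op, stayed)
After 7 (lastChild): li
After 8 (firstChild): h2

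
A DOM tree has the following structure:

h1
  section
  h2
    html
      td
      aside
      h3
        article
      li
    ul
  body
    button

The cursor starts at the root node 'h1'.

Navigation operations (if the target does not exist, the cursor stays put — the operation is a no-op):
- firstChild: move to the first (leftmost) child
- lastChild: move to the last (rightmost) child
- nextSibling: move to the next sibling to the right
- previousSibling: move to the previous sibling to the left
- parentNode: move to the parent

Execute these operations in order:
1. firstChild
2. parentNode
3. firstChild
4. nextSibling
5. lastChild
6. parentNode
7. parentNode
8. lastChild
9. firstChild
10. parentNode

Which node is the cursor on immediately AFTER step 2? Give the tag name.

Answer: h1

Derivation:
After 1 (firstChild): section
After 2 (parentNode): h1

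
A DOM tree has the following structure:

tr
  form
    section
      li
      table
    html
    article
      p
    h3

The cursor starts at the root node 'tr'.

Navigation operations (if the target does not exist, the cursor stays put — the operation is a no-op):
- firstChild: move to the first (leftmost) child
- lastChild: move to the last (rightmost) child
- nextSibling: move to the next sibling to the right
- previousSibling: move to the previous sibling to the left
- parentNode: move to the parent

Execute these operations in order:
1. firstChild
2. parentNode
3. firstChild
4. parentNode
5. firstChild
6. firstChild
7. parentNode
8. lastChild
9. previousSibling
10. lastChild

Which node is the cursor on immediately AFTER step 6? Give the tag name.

Answer: section

Derivation:
After 1 (firstChild): form
After 2 (parentNode): tr
After 3 (firstChild): form
After 4 (parentNode): tr
After 5 (firstChild): form
After 6 (firstChild): section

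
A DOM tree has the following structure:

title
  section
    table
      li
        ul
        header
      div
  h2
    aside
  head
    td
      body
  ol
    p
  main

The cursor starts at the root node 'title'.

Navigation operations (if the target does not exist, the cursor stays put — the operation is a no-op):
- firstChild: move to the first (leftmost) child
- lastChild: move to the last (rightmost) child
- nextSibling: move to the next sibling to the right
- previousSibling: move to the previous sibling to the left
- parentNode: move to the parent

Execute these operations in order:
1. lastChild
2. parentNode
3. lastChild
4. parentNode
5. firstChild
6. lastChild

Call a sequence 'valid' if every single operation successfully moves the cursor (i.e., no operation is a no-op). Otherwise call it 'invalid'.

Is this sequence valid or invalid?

After 1 (lastChild): main
After 2 (parentNode): title
After 3 (lastChild): main
After 4 (parentNode): title
After 5 (firstChild): section
After 6 (lastChild): table

Answer: valid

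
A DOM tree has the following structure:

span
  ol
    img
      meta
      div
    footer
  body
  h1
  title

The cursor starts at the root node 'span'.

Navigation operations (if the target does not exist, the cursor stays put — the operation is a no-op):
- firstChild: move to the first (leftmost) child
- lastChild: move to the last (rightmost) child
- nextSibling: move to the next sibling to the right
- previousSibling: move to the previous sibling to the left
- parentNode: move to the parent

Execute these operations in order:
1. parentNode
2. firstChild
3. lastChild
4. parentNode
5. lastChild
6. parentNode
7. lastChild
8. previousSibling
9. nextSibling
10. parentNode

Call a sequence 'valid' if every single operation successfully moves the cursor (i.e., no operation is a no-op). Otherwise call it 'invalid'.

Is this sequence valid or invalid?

Answer: invalid

Derivation:
After 1 (parentNode): span (no-op, stayed)
After 2 (firstChild): ol
After 3 (lastChild): footer
After 4 (parentNode): ol
After 5 (lastChild): footer
After 6 (parentNode): ol
After 7 (lastChild): footer
After 8 (previousSibling): img
After 9 (nextSibling): footer
After 10 (parentNode): ol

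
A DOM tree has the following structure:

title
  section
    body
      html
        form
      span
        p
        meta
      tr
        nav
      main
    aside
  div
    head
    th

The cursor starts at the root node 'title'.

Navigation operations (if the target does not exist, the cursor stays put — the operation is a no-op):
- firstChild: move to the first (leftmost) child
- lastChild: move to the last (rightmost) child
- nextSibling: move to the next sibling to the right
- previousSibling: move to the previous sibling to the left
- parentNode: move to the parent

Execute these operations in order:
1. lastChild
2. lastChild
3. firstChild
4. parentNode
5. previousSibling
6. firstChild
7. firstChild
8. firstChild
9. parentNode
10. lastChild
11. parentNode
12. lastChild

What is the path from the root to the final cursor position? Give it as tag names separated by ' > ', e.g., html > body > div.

Answer: title > section > body > html > form

Derivation:
After 1 (lastChild): div
After 2 (lastChild): th
After 3 (firstChild): th (no-op, stayed)
After 4 (parentNode): div
After 5 (previousSibling): section
After 6 (firstChild): body
After 7 (firstChild): html
After 8 (firstChild): form
After 9 (parentNode): html
After 10 (lastChild): form
After 11 (parentNode): html
After 12 (lastChild): form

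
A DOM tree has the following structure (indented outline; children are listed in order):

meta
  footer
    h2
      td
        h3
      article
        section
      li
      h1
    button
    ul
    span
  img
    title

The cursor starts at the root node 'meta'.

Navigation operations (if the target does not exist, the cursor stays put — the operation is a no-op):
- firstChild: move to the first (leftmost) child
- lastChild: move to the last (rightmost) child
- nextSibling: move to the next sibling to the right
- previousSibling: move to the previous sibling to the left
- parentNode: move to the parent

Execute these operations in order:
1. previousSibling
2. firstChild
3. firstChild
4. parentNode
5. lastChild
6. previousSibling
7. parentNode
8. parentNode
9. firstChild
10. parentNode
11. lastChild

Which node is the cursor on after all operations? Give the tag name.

After 1 (previousSibling): meta (no-op, stayed)
After 2 (firstChild): footer
After 3 (firstChild): h2
After 4 (parentNode): footer
After 5 (lastChild): span
After 6 (previousSibling): ul
After 7 (parentNode): footer
After 8 (parentNode): meta
After 9 (firstChild): footer
After 10 (parentNode): meta
After 11 (lastChild): img

Answer: img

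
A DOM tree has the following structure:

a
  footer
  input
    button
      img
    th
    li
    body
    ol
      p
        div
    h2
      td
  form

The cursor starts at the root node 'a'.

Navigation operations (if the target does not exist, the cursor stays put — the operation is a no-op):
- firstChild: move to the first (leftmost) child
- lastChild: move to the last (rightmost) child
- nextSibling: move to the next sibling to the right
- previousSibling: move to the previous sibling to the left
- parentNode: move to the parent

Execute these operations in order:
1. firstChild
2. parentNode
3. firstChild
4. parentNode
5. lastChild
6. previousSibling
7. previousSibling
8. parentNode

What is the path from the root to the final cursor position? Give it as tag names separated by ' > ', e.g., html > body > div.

Answer: a

Derivation:
After 1 (firstChild): footer
After 2 (parentNode): a
After 3 (firstChild): footer
After 4 (parentNode): a
After 5 (lastChild): form
After 6 (previousSibling): input
After 7 (previousSibling): footer
After 8 (parentNode): a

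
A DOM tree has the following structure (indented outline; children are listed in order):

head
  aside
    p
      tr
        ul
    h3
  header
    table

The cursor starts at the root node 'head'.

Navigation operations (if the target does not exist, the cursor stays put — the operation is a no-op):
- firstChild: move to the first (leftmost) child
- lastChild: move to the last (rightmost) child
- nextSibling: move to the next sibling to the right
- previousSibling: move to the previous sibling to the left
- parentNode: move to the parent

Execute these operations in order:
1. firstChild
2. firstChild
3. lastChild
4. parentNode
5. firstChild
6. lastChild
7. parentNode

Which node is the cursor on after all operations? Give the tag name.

Answer: tr

Derivation:
After 1 (firstChild): aside
After 2 (firstChild): p
After 3 (lastChild): tr
After 4 (parentNode): p
After 5 (firstChild): tr
After 6 (lastChild): ul
After 7 (parentNode): tr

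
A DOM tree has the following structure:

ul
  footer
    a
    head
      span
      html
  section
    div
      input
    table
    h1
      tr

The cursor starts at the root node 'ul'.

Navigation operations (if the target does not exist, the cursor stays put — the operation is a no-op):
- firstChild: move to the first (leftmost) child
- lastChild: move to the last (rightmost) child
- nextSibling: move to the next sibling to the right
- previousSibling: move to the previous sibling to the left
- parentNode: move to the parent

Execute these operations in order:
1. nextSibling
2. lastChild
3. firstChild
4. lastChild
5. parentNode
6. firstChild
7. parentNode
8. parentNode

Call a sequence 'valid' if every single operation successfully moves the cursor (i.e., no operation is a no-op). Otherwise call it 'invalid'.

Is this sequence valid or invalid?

Answer: invalid

Derivation:
After 1 (nextSibling): ul (no-op, stayed)
After 2 (lastChild): section
After 3 (firstChild): div
After 4 (lastChild): input
After 5 (parentNode): div
After 6 (firstChild): input
After 7 (parentNode): div
After 8 (parentNode): section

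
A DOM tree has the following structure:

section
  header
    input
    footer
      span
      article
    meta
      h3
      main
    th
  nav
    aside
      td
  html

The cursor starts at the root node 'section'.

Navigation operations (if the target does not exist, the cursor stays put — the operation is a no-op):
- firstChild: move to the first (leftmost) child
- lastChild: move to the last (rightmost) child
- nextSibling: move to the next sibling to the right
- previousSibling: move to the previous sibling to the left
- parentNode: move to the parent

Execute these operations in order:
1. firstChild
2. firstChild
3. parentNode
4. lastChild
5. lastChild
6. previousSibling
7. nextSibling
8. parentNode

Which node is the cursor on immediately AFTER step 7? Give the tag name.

After 1 (firstChild): header
After 2 (firstChild): input
After 3 (parentNode): header
After 4 (lastChild): th
After 5 (lastChild): th (no-op, stayed)
After 6 (previousSibling): meta
After 7 (nextSibling): th

Answer: th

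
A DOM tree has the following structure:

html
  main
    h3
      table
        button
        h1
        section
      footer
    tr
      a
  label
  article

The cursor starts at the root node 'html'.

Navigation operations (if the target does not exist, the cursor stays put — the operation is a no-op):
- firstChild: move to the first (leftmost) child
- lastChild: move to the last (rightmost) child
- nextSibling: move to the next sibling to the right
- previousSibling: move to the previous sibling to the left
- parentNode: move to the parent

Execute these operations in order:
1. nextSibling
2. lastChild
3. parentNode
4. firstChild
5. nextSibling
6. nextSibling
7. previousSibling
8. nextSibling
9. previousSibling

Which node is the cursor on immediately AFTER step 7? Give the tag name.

Answer: label

Derivation:
After 1 (nextSibling): html (no-op, stayed)
After 2 (lastChild): article
After 3 (parentNode): html
After 4 (firstChild): main
After 5 (nextSibling): label
After 6 (nextSibling): article
After 7 (previousSibling): label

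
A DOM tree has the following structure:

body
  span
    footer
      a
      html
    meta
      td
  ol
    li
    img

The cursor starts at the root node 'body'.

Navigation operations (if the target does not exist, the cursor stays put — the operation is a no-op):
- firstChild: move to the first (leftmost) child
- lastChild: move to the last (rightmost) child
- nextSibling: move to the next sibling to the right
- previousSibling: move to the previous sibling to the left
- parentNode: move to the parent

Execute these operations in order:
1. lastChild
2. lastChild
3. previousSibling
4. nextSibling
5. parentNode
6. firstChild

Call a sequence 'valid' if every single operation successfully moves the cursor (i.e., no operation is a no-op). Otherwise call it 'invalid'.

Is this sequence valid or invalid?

Answer: valid

Derivation:
After 1 (lastChild): ol
After 2 (lastChild): img
After 3 (previousSibling): li
After 4 (nextSibling): img
After 5 (parentNode): ol
After 6 (firstChild): li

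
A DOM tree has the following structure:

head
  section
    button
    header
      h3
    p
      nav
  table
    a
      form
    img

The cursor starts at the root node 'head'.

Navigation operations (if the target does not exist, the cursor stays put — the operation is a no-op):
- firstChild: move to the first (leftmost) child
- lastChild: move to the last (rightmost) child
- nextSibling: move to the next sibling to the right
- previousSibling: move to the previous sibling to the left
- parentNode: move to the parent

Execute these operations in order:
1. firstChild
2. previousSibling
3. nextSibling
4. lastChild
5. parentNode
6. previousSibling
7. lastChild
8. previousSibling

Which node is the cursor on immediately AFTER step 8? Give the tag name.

Answer: header

Derivation:
After 1 (firstChild): section
After 2 (previousSibling): section (no-op, stayed)
After 3 (nextSibling): table
After 4 (lastChild): img
After 5 (parentNode): table
After 6 (previousSibling): section
After 7 (lastChild): p
After 8 (previousSibling): header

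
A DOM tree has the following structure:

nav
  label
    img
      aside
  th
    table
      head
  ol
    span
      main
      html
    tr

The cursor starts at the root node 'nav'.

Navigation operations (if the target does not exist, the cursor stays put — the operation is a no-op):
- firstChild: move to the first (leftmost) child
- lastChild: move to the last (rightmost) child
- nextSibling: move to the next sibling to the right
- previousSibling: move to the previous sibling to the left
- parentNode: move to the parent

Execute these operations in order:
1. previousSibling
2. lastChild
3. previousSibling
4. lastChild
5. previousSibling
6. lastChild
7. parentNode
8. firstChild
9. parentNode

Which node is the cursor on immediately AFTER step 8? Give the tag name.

Answer: head

Derivation:
After 1 (previousSibling): nav (no-op, stayed)
After 2 (lastChild): ol
After 3 (previousSibling): th
After 4 (lastChild): table
After 5 (previousSibling): table (no-op, stayed)
After 6 (lastChild): head
After 7 (parentNode): table
After 8 (firstChild): head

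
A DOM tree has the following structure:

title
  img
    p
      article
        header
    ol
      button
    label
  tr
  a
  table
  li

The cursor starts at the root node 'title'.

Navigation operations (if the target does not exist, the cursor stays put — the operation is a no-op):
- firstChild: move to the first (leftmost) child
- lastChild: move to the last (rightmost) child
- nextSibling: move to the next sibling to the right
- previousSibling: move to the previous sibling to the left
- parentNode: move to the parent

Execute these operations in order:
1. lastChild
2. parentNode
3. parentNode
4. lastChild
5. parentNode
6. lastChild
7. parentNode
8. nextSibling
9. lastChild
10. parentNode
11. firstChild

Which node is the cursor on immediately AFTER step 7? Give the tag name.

After 1 (lastChild): li
After 2 (parentNode): title
After 3 (parentNode): title (no-op, stayed)
After 4 (lastChild): li
After 5 (parentNode): title
After 6 (lastChild): li
After 7 (parentNode): title

Answer: title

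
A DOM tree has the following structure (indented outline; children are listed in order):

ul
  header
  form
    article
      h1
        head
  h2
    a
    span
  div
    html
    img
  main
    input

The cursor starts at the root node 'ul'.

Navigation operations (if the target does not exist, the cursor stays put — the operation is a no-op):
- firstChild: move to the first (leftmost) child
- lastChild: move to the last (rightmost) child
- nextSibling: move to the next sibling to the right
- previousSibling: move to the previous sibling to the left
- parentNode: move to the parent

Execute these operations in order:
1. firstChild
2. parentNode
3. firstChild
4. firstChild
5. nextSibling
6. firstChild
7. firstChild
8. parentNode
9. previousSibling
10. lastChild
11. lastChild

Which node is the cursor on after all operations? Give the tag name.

After 1 (firstChild): header
After 2 (parentNode): ul
After 3 (firstChild): header
After 4 (firstChild): header (no-op, stayed)
After 5 (nextSibling): form
After 6 (firstChild): article
After 7 (firstChild): h1
After 8 (parentNode): article
After 9 (previousSibling): article (no-op, stayed)
After 10 (lastChild): h1
After 11 (lastChild): head

Answer: head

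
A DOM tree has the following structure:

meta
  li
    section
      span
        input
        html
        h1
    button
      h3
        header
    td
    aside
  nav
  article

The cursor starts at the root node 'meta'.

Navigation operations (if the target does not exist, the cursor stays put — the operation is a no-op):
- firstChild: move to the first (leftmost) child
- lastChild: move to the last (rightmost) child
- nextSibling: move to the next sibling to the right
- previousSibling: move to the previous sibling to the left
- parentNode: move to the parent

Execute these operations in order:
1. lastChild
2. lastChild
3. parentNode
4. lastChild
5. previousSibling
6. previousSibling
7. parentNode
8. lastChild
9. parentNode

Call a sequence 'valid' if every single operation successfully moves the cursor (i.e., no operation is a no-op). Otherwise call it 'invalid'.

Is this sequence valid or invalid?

Answer: invalid

Derivation:
After 1 (lastChild): article
After 2 (lastChild): article (no-op, stayed)
After 3 (parentNode): meta
After 4 (lastChild): article
After 5 (previousSibling): nav
After 6 (previousSibling): li
After 7 (parentNode): meta
After 8 (lastChild): article
After 9 (parentNode): meta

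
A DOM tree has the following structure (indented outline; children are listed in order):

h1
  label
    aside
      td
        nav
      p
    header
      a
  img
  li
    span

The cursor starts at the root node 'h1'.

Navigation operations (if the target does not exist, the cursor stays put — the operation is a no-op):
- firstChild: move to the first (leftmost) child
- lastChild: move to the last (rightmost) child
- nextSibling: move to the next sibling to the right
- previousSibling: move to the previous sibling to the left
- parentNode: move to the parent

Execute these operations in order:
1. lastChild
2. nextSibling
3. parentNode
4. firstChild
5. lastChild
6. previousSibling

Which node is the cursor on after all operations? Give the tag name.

After 1 (lastChild): li
After 2 (nextSibling): li (no-op, stayed)
After 3 (parentNode): h1
After 4 (firstChild): label
After 5 (lastChild): header
After 6 (previousSibling): aside

Answer: aside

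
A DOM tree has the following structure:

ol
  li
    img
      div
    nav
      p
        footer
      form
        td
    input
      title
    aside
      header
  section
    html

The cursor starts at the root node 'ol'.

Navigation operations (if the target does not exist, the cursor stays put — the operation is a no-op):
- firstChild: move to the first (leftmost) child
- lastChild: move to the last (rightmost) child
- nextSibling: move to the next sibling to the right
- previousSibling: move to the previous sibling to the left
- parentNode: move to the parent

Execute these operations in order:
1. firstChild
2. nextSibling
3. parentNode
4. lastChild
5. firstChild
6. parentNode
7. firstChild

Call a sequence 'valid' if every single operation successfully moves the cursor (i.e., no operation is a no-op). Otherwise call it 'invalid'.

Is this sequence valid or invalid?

After 1 (firstChild): li
After 2 (nextSibling): section
After 3 (parentNode): ol
After 4 (lastChild): section
After 5 (firstChild): html
After 6 (parentNode): section
After 7 (firstChild): html

Answer: valid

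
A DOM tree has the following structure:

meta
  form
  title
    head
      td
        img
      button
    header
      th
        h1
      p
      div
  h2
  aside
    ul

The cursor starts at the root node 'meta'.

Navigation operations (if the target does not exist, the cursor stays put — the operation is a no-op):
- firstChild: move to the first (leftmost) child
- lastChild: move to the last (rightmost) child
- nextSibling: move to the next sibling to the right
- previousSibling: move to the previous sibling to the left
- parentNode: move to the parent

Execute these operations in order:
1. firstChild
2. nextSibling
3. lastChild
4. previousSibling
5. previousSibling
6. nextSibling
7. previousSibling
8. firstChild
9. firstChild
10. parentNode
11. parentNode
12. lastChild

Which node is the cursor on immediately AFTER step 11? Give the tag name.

After 1 (firstChild): form
After 2 (nextSibling): title
After 3 (lastChild): header
After 4 (previousSibling): head
After 5 (previousSibling): head (no-op, stayed)
After 6 (nextSibling): header
After 7 (previousSibling): head
After 8 (firstChild): td
After 9 (firstChild): img
After 10 (parentNode): td
After 11 (parentNode): head

Answer: head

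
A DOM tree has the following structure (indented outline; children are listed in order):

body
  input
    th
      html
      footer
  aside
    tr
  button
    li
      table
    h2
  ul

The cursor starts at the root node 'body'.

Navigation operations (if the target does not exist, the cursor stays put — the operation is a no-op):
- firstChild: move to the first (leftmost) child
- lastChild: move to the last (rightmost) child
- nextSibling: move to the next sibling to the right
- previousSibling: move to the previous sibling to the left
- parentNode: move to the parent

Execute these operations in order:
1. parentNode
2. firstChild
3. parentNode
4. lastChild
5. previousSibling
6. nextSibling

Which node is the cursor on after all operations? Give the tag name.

Answer: ul

Derivation:
After 1 (parentNode): body (no-op, stayed)
After 2 (firstChild): input
After 3 (parentNode): body
After 4 (lastChild): ul
After 5 (previousSibling): button
After 6 (nextSibling): ul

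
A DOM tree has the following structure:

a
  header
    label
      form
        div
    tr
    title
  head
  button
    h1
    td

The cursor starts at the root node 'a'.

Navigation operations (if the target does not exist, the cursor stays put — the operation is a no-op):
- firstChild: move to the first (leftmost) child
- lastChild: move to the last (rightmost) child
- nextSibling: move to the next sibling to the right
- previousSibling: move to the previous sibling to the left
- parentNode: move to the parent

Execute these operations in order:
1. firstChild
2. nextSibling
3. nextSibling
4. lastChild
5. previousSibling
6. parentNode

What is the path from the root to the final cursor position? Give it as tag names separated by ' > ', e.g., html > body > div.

After 1 (firstChild): header
After 2 (nextSibling): head
After 3 (nextSibling): button
After 4 (lastChild): td
After 5 (previousSibling): h1
After 6 (parentNode): button

Answer: a > button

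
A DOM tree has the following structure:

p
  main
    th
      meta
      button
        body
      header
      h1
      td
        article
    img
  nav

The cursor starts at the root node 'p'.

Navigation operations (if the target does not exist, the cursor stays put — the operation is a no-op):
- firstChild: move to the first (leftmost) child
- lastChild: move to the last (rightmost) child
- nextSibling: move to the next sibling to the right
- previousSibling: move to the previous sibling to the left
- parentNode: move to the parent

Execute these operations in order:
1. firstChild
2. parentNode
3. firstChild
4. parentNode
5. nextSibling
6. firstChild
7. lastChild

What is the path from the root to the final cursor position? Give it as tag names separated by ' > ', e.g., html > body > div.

Answer: p > main > img

Derivation:
After 1 (firstChild): main
After 2 (parentNode): p
After 3 (firstChild): main
After 4 (parentNode): p
After 5 (nextSibling): p (no-op, stayed)
After 6 (firstChild): main
After 7 (lastChild): img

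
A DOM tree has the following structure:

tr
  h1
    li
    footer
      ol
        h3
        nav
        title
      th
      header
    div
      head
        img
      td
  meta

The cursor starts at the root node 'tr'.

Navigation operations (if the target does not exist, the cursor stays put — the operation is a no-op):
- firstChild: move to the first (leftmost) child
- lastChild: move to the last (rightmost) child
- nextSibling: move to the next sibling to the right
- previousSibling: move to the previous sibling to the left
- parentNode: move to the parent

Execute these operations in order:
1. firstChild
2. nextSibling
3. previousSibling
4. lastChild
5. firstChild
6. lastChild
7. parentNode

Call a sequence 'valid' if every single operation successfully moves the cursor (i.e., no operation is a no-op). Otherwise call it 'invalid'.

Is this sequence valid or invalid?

Answer: valid

Derivation:
After 1 (firstChild): h1
After 2 (nextSibling): meta
After 3 (previousSibling): h1
After 4 (lastChild): div
After 5 (firstChild): head
After 6 (lastChild): img
After 7 (parentNode): head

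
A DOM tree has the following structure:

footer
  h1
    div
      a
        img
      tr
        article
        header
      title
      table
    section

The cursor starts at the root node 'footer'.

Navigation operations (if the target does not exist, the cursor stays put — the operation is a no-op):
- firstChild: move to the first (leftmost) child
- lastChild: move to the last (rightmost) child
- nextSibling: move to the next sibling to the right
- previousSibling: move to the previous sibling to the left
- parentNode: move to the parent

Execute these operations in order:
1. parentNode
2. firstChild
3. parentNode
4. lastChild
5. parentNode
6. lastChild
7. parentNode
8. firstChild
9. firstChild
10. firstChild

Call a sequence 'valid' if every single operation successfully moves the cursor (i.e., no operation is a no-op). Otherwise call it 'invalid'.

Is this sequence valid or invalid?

After 1 (parentNode): footer (no-op, stayed)
After 2 (firstChild): h1
After 3 (parentNode): footer
After 4 (lastChild): h1
After 5 (parentNode): footer
After 6 (lastChild): h1
After 7 (parentNode): footer
After 8 (firstChild): h1
After 9 (firstChild): div
After 10 (firstChild): a

Answer: invalid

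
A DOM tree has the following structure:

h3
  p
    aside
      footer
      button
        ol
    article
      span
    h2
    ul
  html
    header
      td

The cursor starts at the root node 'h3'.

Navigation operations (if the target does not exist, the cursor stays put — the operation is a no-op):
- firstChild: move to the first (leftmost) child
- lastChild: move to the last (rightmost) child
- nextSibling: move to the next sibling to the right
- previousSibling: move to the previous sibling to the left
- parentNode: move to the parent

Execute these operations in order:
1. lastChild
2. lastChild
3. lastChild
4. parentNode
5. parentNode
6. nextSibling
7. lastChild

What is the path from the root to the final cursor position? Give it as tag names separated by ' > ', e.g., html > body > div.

Answer: h3 > html > header

Derivation:
After 1 (lastChild): html
After 2 (lastChild): header
After 3 (lastChild): td
After 4 (parentNode): header
After 5 (parentNode): html
After 6 (nextSibling): html (no-op, stayed)
After 7 (lastChild): header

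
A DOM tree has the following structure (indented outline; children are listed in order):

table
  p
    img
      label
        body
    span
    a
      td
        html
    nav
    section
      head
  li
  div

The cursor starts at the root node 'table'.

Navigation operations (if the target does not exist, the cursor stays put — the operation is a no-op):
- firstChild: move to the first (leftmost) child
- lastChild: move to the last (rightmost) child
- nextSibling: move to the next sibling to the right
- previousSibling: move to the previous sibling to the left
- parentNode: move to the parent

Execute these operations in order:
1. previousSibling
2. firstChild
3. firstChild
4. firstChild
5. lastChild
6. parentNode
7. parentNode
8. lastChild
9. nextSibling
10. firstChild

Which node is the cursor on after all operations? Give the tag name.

After 1 (previousSibling): table (no-op, stayed)
After 2 (firstChild): p
After 3 (firstChild): img
After 4 (firstChild): label
After 5 (lastChild): body
After 6 (parentNode): label
After 7 (parentNode): img
After 8 (lastChild): label
After 9 (nextSibling): label (no-op, stayed)
After 10 (firstChild): body

Answer: body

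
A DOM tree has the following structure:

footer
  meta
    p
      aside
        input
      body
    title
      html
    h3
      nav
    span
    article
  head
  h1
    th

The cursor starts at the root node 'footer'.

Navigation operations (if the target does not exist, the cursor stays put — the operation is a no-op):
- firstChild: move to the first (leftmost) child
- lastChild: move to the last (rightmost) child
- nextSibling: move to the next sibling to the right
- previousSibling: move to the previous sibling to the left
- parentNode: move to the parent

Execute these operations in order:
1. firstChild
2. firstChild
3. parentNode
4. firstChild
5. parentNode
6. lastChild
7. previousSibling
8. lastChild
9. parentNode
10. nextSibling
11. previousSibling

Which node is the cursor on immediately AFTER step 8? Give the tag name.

After 1 (firstChild): meta
After 2 (firstChild): p
After 3 (parentNode): meta
After 4 (firstChild): p
After 5 (parentNode): meta
After 6 (lastChild): article
After 7 (previousSibling): span
After 8 (lastChild): span (no-op, stayed)

Answer: span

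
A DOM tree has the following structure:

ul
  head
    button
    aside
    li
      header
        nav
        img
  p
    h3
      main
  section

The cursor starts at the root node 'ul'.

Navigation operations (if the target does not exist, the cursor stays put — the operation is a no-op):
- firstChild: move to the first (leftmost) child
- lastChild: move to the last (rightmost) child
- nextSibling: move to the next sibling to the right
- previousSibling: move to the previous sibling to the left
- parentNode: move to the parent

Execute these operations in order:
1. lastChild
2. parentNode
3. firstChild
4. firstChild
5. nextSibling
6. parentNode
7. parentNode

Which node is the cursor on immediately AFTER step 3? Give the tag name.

After 1 (lastChild): section
After 2 (parentNode): ul
After 3 (firstChild): head

Answer: head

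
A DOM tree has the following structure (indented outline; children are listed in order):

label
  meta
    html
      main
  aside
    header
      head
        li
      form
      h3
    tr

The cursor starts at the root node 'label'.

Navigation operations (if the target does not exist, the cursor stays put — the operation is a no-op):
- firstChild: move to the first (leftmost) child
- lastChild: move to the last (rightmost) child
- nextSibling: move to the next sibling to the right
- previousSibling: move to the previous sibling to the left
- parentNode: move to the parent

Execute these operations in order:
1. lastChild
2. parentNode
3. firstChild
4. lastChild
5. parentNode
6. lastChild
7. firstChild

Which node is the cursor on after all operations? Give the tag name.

Answer: main

Derivation:
After 1 (lastChild): aside
After 2 (parentNode): label
After 3 (firstChild): meta
After 4 (lastChild): html
After 5 (parentNode): meta
After 6 (lastChild): html
After 7 (firstChild): main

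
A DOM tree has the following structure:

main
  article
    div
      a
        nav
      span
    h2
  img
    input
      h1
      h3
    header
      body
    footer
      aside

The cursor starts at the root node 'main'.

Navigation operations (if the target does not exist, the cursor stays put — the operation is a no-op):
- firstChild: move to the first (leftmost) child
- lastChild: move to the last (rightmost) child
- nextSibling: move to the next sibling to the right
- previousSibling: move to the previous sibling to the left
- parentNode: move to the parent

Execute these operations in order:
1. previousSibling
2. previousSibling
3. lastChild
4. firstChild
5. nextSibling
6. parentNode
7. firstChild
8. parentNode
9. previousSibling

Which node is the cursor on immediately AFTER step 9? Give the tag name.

Answer: article

Derivation:
After 1 (previousSibling): main (no-op, stayed)
After 2 (previousSibling): main (no-op, stayed)
After 3 (lastChild): img
After 4 (firstChild): input
After 5 (nextSibling): header
After 6 (parentNode): img
After 7 (firstChild): input
After 8 (parentNode): img
After 9 (previousSibling): article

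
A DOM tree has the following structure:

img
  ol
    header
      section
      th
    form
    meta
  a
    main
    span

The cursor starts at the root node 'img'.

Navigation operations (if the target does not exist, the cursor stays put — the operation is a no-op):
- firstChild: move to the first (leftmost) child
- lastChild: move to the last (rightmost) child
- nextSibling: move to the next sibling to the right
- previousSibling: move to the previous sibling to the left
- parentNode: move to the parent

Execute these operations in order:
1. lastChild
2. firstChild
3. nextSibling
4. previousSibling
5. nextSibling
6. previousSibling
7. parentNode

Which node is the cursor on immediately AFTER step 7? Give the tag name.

After 1 (lastChild): a
After 2 (firstChild): main
After 3 (nextSibling): span
After 4 (previousSibling): main
After 5 (nextSibling): span
After 6 (previousSibling): main
After 7 (parentNode): a

Answer: a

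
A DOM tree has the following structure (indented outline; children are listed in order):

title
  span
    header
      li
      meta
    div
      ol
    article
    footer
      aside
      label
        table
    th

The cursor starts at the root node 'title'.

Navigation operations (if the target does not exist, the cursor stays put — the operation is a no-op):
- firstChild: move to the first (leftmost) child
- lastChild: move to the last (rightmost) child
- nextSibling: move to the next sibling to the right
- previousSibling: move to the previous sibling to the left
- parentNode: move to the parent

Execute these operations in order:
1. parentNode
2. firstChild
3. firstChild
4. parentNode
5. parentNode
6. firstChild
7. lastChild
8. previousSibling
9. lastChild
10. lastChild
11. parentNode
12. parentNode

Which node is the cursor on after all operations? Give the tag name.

After 1 (parentNode): title (no-op, stayed)
After 2 (firstChild): span
After 3 (firstChild): header
After 4 (parentNode): span
After 5 (parentNode): title
After 6 (firstChild): span
After 7 (lastChild): th
After 8 (previousSibling): footer
After 9 (lastChild): label
After 10 (lastChild): table
After 11 (parentNode): label
After 12 (parentNode): footer

Answer: footer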